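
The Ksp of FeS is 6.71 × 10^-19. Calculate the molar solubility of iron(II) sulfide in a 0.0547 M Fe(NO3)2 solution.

FeS(s) ⇌ Fe^2+ + S^2-
Ksp = [Fe^2+][S^2-]
Let s = moles of FeS that dissolve per litre. [Fe^2+] = 0.0547 + s ≈ 0.0547, [S^2-] = s (since Fe^2+ from Fe(NO3)2 dominates).
Ksp ≈ 0.0547 × s
s = 1.23 × 10^-17 M
Check: s = 1.2 × 10^-17 ≪ 0.0547, so the approximation is valid.

s ≈ 1.23 × 10^-17 M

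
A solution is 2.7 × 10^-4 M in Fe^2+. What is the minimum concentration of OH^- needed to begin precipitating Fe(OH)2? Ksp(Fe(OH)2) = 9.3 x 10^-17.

Fe(OH)2(s) ⇌ Fe^2+ + 2 OH^-
Ksp = [Fe^2+][OH^-]^2
Precipitation begins when Q = Ksp. With [Fe^2+] = 2.7 × 10^-4 M:
9.3 x 10^-17 = (2.7 × 10^-4) × [OH^-]^2
[OH^-] = (9.3 x 10^-17 / 2.7 × 10^-4)^(1/2) = 5.9 × 10^-7 M

5.9 × 10^-7 M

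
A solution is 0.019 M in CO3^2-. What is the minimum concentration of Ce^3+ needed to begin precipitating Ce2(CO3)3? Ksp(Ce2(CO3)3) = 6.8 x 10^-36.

Ce2(CO3)3(s) ⇌ 2 Ce^3+(aq) + 3 CO3^2-(aq)
Ksp = [Ce^3+]^2[CO3^2-]^3
Precipitation begins when Q = Ksp. With [CO3^2-] = 0.019 M:
6.8 x 10^-36 = (0.019)^3 × [Ce^3+]^2
[Ce^3+] = (6.8 x 10^-36 / 6.86 × 10^-6)^(1/2) = 1.0 × 10^-15 M

[Ce^3+] = 1.0e-15 M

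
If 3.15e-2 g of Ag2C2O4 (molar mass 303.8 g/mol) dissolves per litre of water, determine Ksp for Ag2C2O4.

Molar solubility s = (3.15 × 10^-2 g/L) / (303.8 g/mol) = 1.037 × 10^-4 M.
Ag2C2O4(s) <=> 2 Ag^+ + C2O4^2-
If s mol/L of Ag2C2O4 dissolves, [Ag^+] = 2s and [C2O4^2-] = s.
Ksp = [Ag^+]^2[C2O4^2-]
Ksp = (2s)^2s = 4s^3
With s = 1.037 x 10^-4: Ksp = 4.46 x 10^-12

Ksp ≈ 4.46 × 10^-12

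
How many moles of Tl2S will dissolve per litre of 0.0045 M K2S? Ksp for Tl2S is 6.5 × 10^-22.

s = 1.9e-10 M

Tl2S(s) <=> 2 Tl^+(aq) + S^2-(aq)
Ksp = [Tl^+]^2[S^2-]
If s mol/L dissolves here, [Tl^+] = 2s, [S^2-] = 0.0045 + s ≈ 0.0045 (common-ion effect: S^2- is already 0.0045 M).
Ksp ≈ (2s)^2 × 0.0045
s = 1.9 × 10^-10 M
Check: s = 1.9 × 10^-10 ≪ 0.0045, so the approximation is valid.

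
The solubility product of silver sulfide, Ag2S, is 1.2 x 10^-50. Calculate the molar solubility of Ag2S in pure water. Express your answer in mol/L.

Ag2S(s) ⇌ 2 Ag^+ + S^2-
Ksp = [Ag^+]^2[S^2-]
With molar solubility s: [Ag^+] = 2s, [S^2-] = s.
Substituting: Ksp = (2s)^2s = 4s^3
s^3 = 1.2 x 10^-50 / 4, so s = 1.4 × 10^-17 M

s = 1.4 x 10^-17 M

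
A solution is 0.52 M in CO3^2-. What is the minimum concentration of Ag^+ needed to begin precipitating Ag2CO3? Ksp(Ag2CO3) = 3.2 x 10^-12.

Ag2CO3(s) ⇌ 2 Ag^+ + CO3^2-
Ksp = [Ag^+]^2[CO3^2-]
Precipitation begins when Q = Ksp. With [CO3^2-] = 0.52 M:
3.2 x 10^-12 = (0.52) × [Ag^+]^2
[Ag^+] = (3.2 x 10^-12 / 5.2 × 10^-1)^(1/2) = 2.5 × 10^-6 M

[Ag^+] = 2.5 × 10^-6 M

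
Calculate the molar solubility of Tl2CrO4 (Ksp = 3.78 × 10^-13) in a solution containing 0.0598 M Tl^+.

s = 1.06 × 10^-10 M

Tl2CrO4(s) ⇌ 2 Tl^+(aq) + CrO4^2-(aq)
Ksp = [Tl^+]^2[CrO4^2-]
Let s = moles of Tl2CrO4 that dissolve per litre. [Tl^+] = 0.0598 + 2s ≈ 0.0598, [CrO4^2-] = s (common-ion effect: Tl^+ is already 0.0598 M).
Ksp ≈ (0.0598)^2 × s
s = 1.06 x 10^-10 M
Check: 2s = 2.1 × 10^-10 ≪ 0.0598, so the approximation is valid.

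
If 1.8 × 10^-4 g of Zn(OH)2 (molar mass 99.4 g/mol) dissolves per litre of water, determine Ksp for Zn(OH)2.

2.4 × 10^-17

Molar solubility s = (1.8 × 10^-4 g/L) / (99.4 g/mol) = 1.81 × 10^-6 M.
Zn(OH)2(s) <=> Zn^2+ + 2 OH^-
For each mole of Zn(OH)2 that dissolves: [Zn^2+] = s, [OH^-] = 2s.
Ksp = [Zn^2+][OH^-]^2
Ksp = s(2s)^2 = 4s^3
Ksp = 4 × (1.81 × 10^-6)^3 = 2.4 x 10^-17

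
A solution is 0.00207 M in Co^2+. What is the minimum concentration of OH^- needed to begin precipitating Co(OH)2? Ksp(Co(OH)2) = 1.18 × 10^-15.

Co(OH)2(s) ⇌ Co^2+ + 2 OH^-
Ksp = [Co^2+][OH^-]^2
Precipitation begins when Q = Ksp. With [Co^2+] = 0.00207 M:
1.18 × 10^-15 = (0.00207) × [OH^-]^2
[OH^-] = (1.18 × 10^-15 / 2.07 x 10^-3)^(1/2) = 7.55 x 10^-7 M

[OH^-] = 7.55e-7 M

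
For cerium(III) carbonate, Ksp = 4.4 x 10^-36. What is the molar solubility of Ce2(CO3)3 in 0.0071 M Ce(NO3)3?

s = 1.5 x 10^-11 M

Ce2(CO3)3(s) ⇌ 2 Ce^3+(aq) + 3 CO3^2-(aq)
Ksp = [Ce^3+]^2[CO3^2-]^3
Let s be the molar solubility in this solution. [Ce^3+] = 0.0071 + 2s ≈ 0.0071, [CO3^2-] = 3s (Ksp is small, so little additional dissolves).
Ksp ≈ (0.0071)^2 × (3s)^3
s = 1.5 × 10^-11 M
Check: 2s = 3.0 x 10^-11 ≪ 0.0071, so the approximation is valid.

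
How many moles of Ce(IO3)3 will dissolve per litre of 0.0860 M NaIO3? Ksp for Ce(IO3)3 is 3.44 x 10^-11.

s = 5.41 × 10^-8 M

Ce(IO3)3(s) ⇌ Ce^3+ + 3 IO3^-
Ksp = [Ce^3+][IO3^-]^3
If s mol/L dissolves here, [Ce^3+] = s, [IO3^-] = 0.0860 + 3s ≈ 0.0860 (since IO3^- from NaIO3 dominates).
Ksp ≈ s × (0.0860)^3
s = 5.41 × 10^-8 M
Check: 3s = 1.6 × 10^-7 ≪ 0.0860, so the approximation is valid.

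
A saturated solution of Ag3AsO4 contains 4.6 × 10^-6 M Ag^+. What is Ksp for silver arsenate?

Ag3AsO4(s) ⇌ 3 Ag^+(aq) + AsO4^3-(aq)
Stoichiometry gives [AsO4^3-] = (1/3)[Ag^+] = 1.53 x 10^-6 M.
Ksp = [Ag^+]^3[AsO4^3-]
Ksp = (4.6 × 10^-6)^3 × 1.53 x 10^-6 = 1.5 x 10^-22

1.5 x 10^-22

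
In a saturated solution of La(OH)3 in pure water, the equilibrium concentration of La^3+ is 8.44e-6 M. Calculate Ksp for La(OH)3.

Ksp ≈ 1.37e-19

La(OH)3(s) <=> La^3+(aq) + 3 OH^-(aq)
Stoichiometry gives [OH^-] = (3/1)[La^3+] = 2.532 × 10^-5 M.
Ksp = [La^3+][OH^-]^3
Ksp = 8.44 × 10^-6 × (2.532 x 10^-5)^3 = 1.37 × 10^-19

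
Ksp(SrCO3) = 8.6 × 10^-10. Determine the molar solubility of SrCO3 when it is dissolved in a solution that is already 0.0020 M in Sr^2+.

SrCO3(s) ⇌ Sr^2+(aq) + CO3^2-(aq)
Ksp = [Sr^2+][CO3^2-]
If s mol/L dissolves here, [Sr^2+] = 0.0020 + s ≈ 0.0020, [CO3^2-] = s (common-ion effect: Sr^2+ is already 0.0020 M).
Ksp ≈ 0.0020 × s
s = 4.3 x 10^-7 M
Check: s = 4.3 × 10^-7 ≪ 0.0020, so the approximation is valid.

s = 4.3e-7 M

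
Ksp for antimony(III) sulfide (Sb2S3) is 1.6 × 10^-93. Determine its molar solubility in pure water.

s = 1.1 × 10^-19 M

Sb2S3(s) ⇌ 2 Sb^3+ + 3 S^2-
Ksp = [Sb^3+]^2[S^2-]^3
If s mol/L of Sb2S3 dissolves, [Sb^3+] = 2s and [S^2-] = 3s.
Substituting: Ksp = (2s)^2(3s)^3 = 108s^5
s^5 = 1.6 × 10^-93 / 108, so s = 1.1 × 10^-19 M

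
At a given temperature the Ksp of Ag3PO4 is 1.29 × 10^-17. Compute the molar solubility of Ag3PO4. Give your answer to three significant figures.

s ≈ 2.63 × 10^-5 M

Ag3PO4(s) ⇌ 3 Ag^+ + PO4^3-
Ksp = [Ag^+]^3[PO4^3-]
With molar solubility s: [Ag^+] = 3s, [PO4^3-] = s.
Ksp = (3s)^3s = 27s^4
s = (1.29 × 10^-17 / 27)^(1/4) = 2.63 x 10^-5 M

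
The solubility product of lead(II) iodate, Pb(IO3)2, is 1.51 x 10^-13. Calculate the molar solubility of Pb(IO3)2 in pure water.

s = 3.35e-5 M

Pb(IO3)2(s) <=> Pb^2+ + 2 IO3^-
Ksp = [Pb^2+][IO3^-]^2
If s mol/L of Pb(IO3)2 dissolves, [Pb^2+] = s and [IO3^-] = 2s.
So Ksp = s × (2s)^2 = 4s^3
s = (1.51 x 10^-13 / 4)^(1/3) = 3.35 x 10^-5 M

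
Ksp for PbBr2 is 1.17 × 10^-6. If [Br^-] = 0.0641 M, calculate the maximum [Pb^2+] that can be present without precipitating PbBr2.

PbBr2(s) <=> Pb^2+(aq) + 2 Br^-(aq)
Ksp = [Pb^2+][Br^-]^2
Precipitation begins when Q = Ksp. With [Br^-] = 0.0641 M:
1.17 × 10^-6 = (0.0641)^2 × [Pb^2+]
[Pb^2+] = (1.17 × 10^-6 / 4.109 × 10^-3) = 2.85 x 10^-4 M

[Pb^2+] ≈ 2.85e-4 M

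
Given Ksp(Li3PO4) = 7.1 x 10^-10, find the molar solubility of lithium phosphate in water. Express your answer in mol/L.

Li3PO4(s) ⇌ 3 Li^+(aq) + PO4^3-(aq)
Ksp = [Li^+]^3[PO4^3-]
For each mole of Li3PO4 that dissolves: [Li^+] = 3s, [PO4^3-] = s.
Ksp = (3s)^3s = 27s^4
Solving, s = (7.1 x 10^-10/27)^(1/4) = 2.3 × 10^-3 M

s ≈ 2.3 × 10^-3 M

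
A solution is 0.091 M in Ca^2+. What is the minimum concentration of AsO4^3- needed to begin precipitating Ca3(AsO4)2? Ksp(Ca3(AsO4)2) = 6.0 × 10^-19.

[AsO4^3-] ≈ 2.8 x 10^-8 M

Ca3(AsO4)2(s) ⇌ 3 Ca^2+(aq) + 2 AsO4^3-(aq)
Ksp = [Ca^2+]^3[AsO4^3-]^2
Precipitation begins when Q = Ksp. With [Ca^2+] = 0.091 M:
6.0 × 10^-19 = (0.091)^3 × [AsO4^3-]^2
[AsO4^3-] = (6.0 × 10^-19 / 7.54 x 10^-4)^(1/2) = 2.8 x 10^-8 M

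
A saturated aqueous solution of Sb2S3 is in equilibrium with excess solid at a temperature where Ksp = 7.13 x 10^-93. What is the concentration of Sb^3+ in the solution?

Sb2S3(s) ⇌ 2 Sb^3+ + 3 S^2-
Ksp = [Sb^3+]^2[S^2-]^3
Let s = molar solubility. Then [Sb^3+] = 2s and [S^2-] = 3s.
So Ksp = (2s)^2 × (3s)^3 = 108s^5
s = (7.13 x 10^-93 / 108)^(1/5) = 1.459 × 10^-19 M
[Sb^3+] = 2s = 2.92 x 10^-19 M

2.92 x 10^-19 M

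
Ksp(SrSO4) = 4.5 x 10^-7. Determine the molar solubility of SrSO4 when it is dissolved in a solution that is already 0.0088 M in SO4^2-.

SrSO4(s) ⇌ Sr^2+ + SO4^2-
Ksp = [Sr^2+][SO4^2-]
Let s be the molar solubility in this solution. [Sr^2+] = s, [SO4^2-] = 0.0088 + s ≈ 0.0088 (Ksp is small, so little additional dissolves).
Ksp ≈ s × 0.0088
s = 5.1 x 10^-5 M
Check: s = 5.1 x 10^-5 ≪ 0.0088, so the approximation is valid.

s = 5.1 × 10^-5 M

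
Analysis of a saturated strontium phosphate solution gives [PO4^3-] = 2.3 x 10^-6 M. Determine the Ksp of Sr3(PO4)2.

Sr3(PO4)2(s) <=> 3 Sr^2+ + 2 PO4^3-
Stoichiometry gives [Sr^2+] = (3/2)[PO4^3-] = 3.45 × 10^-6 M.
Ksp = [Sr^2+]^3[PO4^3-]^2
Ksp = (3.45 × 10^-6)^3 × (2.3 x 10^-6)^2 = 2.2 x 10^-28

2.2 × 10^-28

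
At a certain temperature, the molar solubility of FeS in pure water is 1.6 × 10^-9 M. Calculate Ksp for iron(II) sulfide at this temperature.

FeS(s) ⇌ Fe^2+(aq) + S^2-(aq)
For each mole of FeS that dissolves: [Fe^2+] = s, [S^2-] = s.
Ksp = [Fe^2+][S^2-]
Ksp = (s)(s) = s^2
Ksp = (1.6 × 10^-9)^2 = 2.6 × 10^-18

2.6 x 10^-18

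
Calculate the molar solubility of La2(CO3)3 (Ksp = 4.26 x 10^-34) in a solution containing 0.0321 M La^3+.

La2(CO3)3(s) <=> 2 La^3+ + 3 CO3^2-
Ksp = [La^3+]^2[CO3^2-]^3
If s mol/L dissolves here, [La^3+] = 0.0321 + 2s ≈ 0.0321, [CO3^2-] = 3s (since the La^3+ already present dominates).
Ksp ≈ (0.0321)^2 × (3s)^3
s = 2.48 x 10^-11 M
Check: 2s = 5.0 × 10^-11 ≪ 0.0321, so the approximation is valid.

s ≈ 2.48e-11 M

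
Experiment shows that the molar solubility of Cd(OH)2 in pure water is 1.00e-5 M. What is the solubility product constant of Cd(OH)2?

Ksp ≈ 4.00 × 10^-15

Cd(OH)2(s) <=> Cd^2+(aq) + 2 OH^-(aq)
Let s = molar solubility. Then [Cd^2+] = s and [OH^-] = 2s.
Ksp = [Cd^2+][OH^-]^2
Substituting: Ksp = s(2s)^2 = 4s^3
Ksp = 4 × (1.00 × 10^-5)^3 = 4.00 x 10^-15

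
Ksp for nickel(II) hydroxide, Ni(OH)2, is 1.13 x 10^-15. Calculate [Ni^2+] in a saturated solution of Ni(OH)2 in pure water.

6.56e-6 M

Ni(OH)2(s) ⇌ Ni^2+(aq) + 2 OH^-(aq)
Ksp = [Ni^2+][OH^-]^2
Let s = molar solubility. Then [Ni^2+] = s and [OH^-] = 2s.
So Ksp = s × (2s)^2 = 4s^3
s^3 = 1.13 x 10^-15 / 4, so s = 6.562 x 10^-6 M
[Ni^2+] = s = 6.56 × 10^-6 M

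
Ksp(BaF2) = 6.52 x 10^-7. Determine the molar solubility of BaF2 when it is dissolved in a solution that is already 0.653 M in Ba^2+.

BaF2(s) ⇌ Ba^2+ + 2 F^-
Ksp = [Ba^2+][F^-]^2
Let s = moles of BaF2 that dissolve per litre. [Ba^2+] = 0.653 + s ≈ 0.653, [F^-] = 2s (since the Ba^2+ already present dominates).
Ksp ≈ 0.653 × (2s)^2
s = 5.00 x 10^-4 M
Check: s = 5.0 × 10^-4 ≪ 0.653, so the approximation is valid.

s = 5.00 × 10^-4 M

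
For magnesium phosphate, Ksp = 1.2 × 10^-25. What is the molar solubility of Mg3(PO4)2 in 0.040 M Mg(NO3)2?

Mg3(PO4)2(s) <=> 3 Mg^2+ + 2 PO4^3-
Ksp = [Mg^2+]^3[PO4^3-]^2
Let s be the molar solubility in this solution. [Mg^2+] = 0.040 + 3s ≈ 0.040, [PO4^3-] = 2s (Ksp is small, so little additional dissolves).
Ksp ≈ (0.040)^3 × (2s)^2
s = 2.2 × 10^-11 M
Check: 3s = 6.5 × 10^-11 ≪ 0.040, so the approximation is valid.

2.2e-11 M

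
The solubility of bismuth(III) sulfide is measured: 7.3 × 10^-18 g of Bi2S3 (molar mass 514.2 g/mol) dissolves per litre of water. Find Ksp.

Ksp = 6.2e-98

Molar solubility s = (7.3 × 10^-18 g/L) / (514.2 g/mol) = 1.42 × 10^-20 M.
Bi2S3(s) ⇌ 2 Bi^3+(aq) + 3 S^2-(aq)
With molar solubility s: [Bi^3+] = 2s, [S^2-] = 3s.
Ksp = [Bi^3+]^2[S^2-]^3
So Ksp = (2s)^2 × (3s)^3 = 108s^5
With s = 1.42 × 10^-20: Ksp = 6.2 × 10^-98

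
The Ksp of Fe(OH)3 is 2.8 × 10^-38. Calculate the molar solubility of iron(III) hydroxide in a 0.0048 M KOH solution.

s = 2.5 x 10^-31 M

Fe(OH)3(s) ⇌ Fe^3+ + 3 OH^-
Ksp = [Fe^3+][OH^-]^3
If s mol/L dissolves here, [Fe^3+] = s, [OH^-] = 0.0048 + 3s ≈ 0.0048 (common-ion effect: OH^- is already 0.0048 M).
Ksp ≈ s × (0.0048)^3
s = 2.5 × 10^-31 M
Check: 3s = 7.6 x 10^-31 ≪ 0.0048, so the approximation is valid.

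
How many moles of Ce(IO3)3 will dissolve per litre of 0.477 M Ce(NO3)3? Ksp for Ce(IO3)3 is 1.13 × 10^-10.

Ce(IO3)3(s) <=> Ce^3+(aq) + 3 IO3^-(aq)
Ksp = [Ce^3+][IO3^-]^3
Let s be the molar solubility in this solution. [Ce^3+] = 0.477 + s ≈ 0.477, [IO3^-] = 3s (since Ce^3+ from Ce(NO3)3 dominates).
Ksp ≈ 0.477 × (3s)^3
s = 2.06 × 10^-4 M
Check: s = 2.1 × 10^-4 ≪ 0.477, so the approximation is valid.

s = 2.06e-4 M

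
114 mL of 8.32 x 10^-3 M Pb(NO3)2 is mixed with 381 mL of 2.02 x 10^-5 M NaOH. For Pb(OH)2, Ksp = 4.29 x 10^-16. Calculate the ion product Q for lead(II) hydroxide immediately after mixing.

Q ≈ 4.63 × 10^-13

Total volume = 114 + 381 = 495 mL.
[Pb^2+] = 8.32 × 10^-3 × (114/495) = 1.916 × 10^-3 M
[OH^-] = 2.02 × 10^-5 × (381/495) = 1.555 × 10^-5 M
Pb(OH)2(s) <=> Pb^2+(aq) + 2 OH^-(aq), so Q = [Pb^2+][OH^-]^2
Q = (1.916 × 10^-3)(1.555 x 10^-5)^2 = 4.63 x 10^-13
Q > Ksp, so Pb(OH)2 will precipitate.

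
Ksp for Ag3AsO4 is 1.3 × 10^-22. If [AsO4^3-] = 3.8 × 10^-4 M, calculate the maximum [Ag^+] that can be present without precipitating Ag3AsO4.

[Ag^+] = 7.0 x 10^-7 M

Ag3AsO4(s) <=> 3 Ag^+(aq) + AsO4^3-(aq)
Ksp = [Ag^+]^3[AsO4^3-]
Precipitation begins when Q = Ksp. With [AsO4^3-] = 3.8 × 10^-4 M:
1.3 × 10^-22 = (3.8 × 10^-4) × [Ag^+]^3
[Ag^+] = (1.3 × 10^-22 / 3.8 × 10^-4)^(1/3) = 7.0 × 10^-7 M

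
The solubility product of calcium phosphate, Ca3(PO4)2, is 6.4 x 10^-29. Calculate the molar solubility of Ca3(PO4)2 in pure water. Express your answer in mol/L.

9.0e-7 M

Ca3(PO4)2(s) <=> 3 Ca^2+(aq) + 2 PO4^3-(aq)
Ksp = [Ca^2+]^3[PO4^3-]^2
With molar solubility s: [Ca^2+] = 3s, [PO4^3-] = 2s.
Substituting: Ksp = (3s)^3(2s)^2 = 108s^5
s^5 = 6.4 x 10^-29 / 108, so s = 9.0 × 10^-7 M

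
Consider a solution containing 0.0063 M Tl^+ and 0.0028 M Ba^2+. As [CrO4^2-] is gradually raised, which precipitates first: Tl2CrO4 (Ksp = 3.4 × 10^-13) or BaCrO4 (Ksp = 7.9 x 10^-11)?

Each salt begins to precipitate when Q = Ksp, i.e. when [CrO4^2-] reaches its threshold.
For Tl2CrO4: 3.4 × 10^-13 = (0.0063)^2 × [CrO4^2-]  ⇒  [CrO4^2-] = 8.6 x 10^-9 M.
For BaCrO4: 7.9 x 10^-11 = 0.0028 × [CrO4^2-]  ⇒  [CrO4^2-] = 2.8 × 10^-8 M.
The salt with the lower threshold [CrO4^2-] precipitates first: Tl2CrO4.

Tl2CrO4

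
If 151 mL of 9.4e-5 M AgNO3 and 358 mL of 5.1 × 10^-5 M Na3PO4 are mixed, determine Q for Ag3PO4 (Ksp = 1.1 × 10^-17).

Total volume = 151 + 358 = 509 mL.
[Ag^+] = 9.4 × 10^-5 × (151/509) = 2.79 × 10^-5 M
[PO4^3-] = 5.1 x 10^-5 × (358/509) = 3.59 × 10^-5 M
Ag3PO4(s) ⇌ 3 Ag^+ + PO4^3-, so Q = [Ag^+]^3[PO4^3-]
Q = (2.79 × 10^-5)^3(3.59 × 10^-5) = 7.8 x 10^-19
Q < Ksp, so no precipitate of Ag3PO4 forms.

Q ≈ 7.8 × 10^-19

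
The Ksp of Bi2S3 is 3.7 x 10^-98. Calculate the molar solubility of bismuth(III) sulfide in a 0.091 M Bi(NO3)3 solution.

Bi2S3(s) ⇌ 2 Bi^3+ + 3 S^2-
Ksp = [Bi^3+]^2[S^2-]^3
If s mol/L dissolves here, [Bi^3+] = 0.091 + 2s ≈ 0.091, [S^2-] = 3s (since Bi^3+ from Bi(NO3)3 dominates).
Ksp ≈ (0.091)^2 × (3s)^3
s = 5.5 × 10^-33 M
Check: 2s = 1.1 × 10^-32 ≪ 0.091, so the approximation is valid.

s = 5.5 x 10^-33 M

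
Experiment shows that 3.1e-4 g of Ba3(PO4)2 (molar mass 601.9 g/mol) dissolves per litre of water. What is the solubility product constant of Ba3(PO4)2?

Molar solubility s = (3.1 x 10^-4 g/L) / (601.9 g/mol) = 5.15 x 10^-7 M.
Ba3(PO4)2(s) <=> 3 Ba^2+(aq) + 2 PO4^3-(aq)
If s mol/L of Ba3(PO4)2 dissolves, [Ba^2+] = 3s and [PO4^3-] = 2s.
Ksp = [Ba^2+]^3[PO4^3-]^2
Substituting: Ksp = (3s)^3(2s)^2 = 108s^5
Ksp = 108 × (5.15 × 10^-7)^5 = 3.9 x 10^-30

Ksp ≈ 3.9 × 10^-30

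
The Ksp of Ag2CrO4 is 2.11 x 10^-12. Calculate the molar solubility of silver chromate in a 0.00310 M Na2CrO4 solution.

Ag2CrO4(s) ⇌ 2 Ag^+ + CrO4^2-
Ksp = [Ag^+]^2[CrO4^2-]
Let s be the molar solubility in this solution. [Ag^+] = 2s, [CrO4^2-] = 0.00310 + s ≈ 0.00310 (Ksp is small, so little additional dissolves).
Ksp ≈ (2s)^2 × 0.00310
s = 1.30 × 10^-5 M
Check: s = 1.3 × 10^-5 ≪ 0.00310, so the approximation is valid.

1.30 × 10^-5 M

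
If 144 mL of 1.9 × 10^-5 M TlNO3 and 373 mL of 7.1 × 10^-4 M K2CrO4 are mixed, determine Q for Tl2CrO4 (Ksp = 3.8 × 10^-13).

Total volume = 144 + 373 = 517 mL.
[Tl^+] = 1.9 × 10^-5 × (144/517) = 5.29 × 10^-6 M
[CrO4^2-] = 7.1 × 10^-4 × (373/517) = 5.12 x 10^-4 M
Tl2CrO4(s) ⇌ 2 Tl^+ + CrO4^2-, so Q = [Tl^+]^2[CrO4^2-]
Q = (5.29 x 10^-6)^2(5.12 × 10^-4) = 1.4 × 10^-14
Q < Ksp, so no precipitate of Tl2CrO4 forms.

Q = 1.4 × 10^-14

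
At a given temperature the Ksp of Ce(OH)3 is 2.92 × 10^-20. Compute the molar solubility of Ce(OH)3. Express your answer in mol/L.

Ce(OH)3(s) ⇌ Ce^3+ + 3 OH^-
Ksp = [Ce^3+][OH^-]^3
Let s = molar solubility. Then [Ce^3+] = s and [OH^-] = 3s.
Substituting: Ksp = s(3s)^3 = 27s^4
s = (2.92 × 10^-20 / 27)^(1/4) = 5.73 x 10^-6 M

5.73 × 10^-6 M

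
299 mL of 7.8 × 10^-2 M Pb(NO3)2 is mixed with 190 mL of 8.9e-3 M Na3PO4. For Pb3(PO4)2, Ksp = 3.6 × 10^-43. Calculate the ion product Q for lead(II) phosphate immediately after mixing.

Total volume = 299 + 190 = 489 mL.
[Pb^2+] = 7.8 × 10^-2 × (299/489) = 4.77 × 10^-2 M
[PO4^3-] = 8.9 × 10^-3 × (190/489) = 3.46 × 10^-3 M
Pb3(PO4)2(s) <=> 3 Pb^2+ + 2 PO4^3-, so Q = [Pb^2+]^3[PO4^3-]^2
Q = (4.77 × 10^-2)^3(3.46 × 10^-3)^2 = 1.3 × 10^-9
Q > Ksp, so Pb3(PO4)2 will precipitate.

Q = 1.3 × 10^-9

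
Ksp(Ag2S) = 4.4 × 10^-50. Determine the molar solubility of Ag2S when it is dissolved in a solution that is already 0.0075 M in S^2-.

s = 1.2 × 10^-24 M

Ag2S(s) ⇌ 2 Ag^+ + S^2-
Ksp = [Ag^+]^2[S^2-]
Let s = moles of Ag2S that dissolve per litre. [Ag^+] = 2s, [S^2-] = 0.0075 + s ≈ 0.0075 (common-ion effect: S^2- is already 0.0075 M).
Ksp ≈ (2s)^2 × 0.0075
s = 1.2 × 10^-24 M
Check: s = 1.2 × 10^-24 ≪ 0.0075, so the approximation is valid.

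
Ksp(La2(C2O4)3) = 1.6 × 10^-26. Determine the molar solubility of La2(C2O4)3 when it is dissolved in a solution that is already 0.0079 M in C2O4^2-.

La2(C2O4)3(s) ⇌ 2 La^3+ + 3 C2O4^2-
Ksp = [La^3+]^2[C2O4^2-]^3
If s mol/L dissolves here, [La^3+] = 2s, [C2O4^2-] = 0.0079 + 3s ≈ 0.0079 (common-ion effect: C2O4^2- is already 0.0079 M).
Ksp ≈ (2s)^2 × (0.0079)^3
s = 9.0 x 10^-11 M
Check: 3s = 2.7 × 10^-10 ≪ 0.0079, so the approximation is valid.

9.0 x 10^-11 M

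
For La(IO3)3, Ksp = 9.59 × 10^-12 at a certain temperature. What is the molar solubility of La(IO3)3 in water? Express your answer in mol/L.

La(IO3)3(s) <=> La^3+(aq) + 3 IO3^-(aq)
Ksp = [La^3+][IO3^-]^3
Let s = molar solubility. Then [La^3+] = s and [IO3^-] = 3s.
Substituting: Ksp = s(3s)^3 = 27s^4
s = (9.59 × 10^-12 / 27)^(1/4) = 7.72 × 10^-4 M

7.72 × 10^-4 M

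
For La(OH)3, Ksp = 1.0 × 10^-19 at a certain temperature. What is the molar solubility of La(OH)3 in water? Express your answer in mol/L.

s ≈ 7.8e-6 M

La(OH)3(s) <=> La^3+(aq) + 3 OH^-(aq)
Ksp = [La^3+][OH^-]^3
For each mole of La(OH)3 that dissolves: [La^3+] = s, [OH^-] = 3s.
Substituting: Ksp = s(3s)^3 = 27s^4
s = (1.0 × 10^-19 / 27)^(1/4) = 7.8 × 10^-6 M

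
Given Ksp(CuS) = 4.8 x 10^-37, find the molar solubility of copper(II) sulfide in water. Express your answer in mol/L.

6.9 × 10^-19 M

CuS(s) ⇌ Cu^2+(aq) + S^2-(aq)
Ksp = [Cu^2+][S^2-]
Let s = molar solubility. Then [Cu^2+] = s and [S^2-] = s.
Ksp = s^2
s = (4.8 x 10^-37)^(1/2) = 6.9 × 10^-19 M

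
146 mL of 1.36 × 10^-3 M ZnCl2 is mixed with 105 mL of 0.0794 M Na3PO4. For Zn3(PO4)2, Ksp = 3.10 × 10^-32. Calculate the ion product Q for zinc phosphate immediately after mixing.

Q ≈ 5.46e-13

Total volume = 146 + 105 = 251 mL.
[Zn^2+] = 1.36 × 10^-3 × (146/251) = 7.911 × 10^-4 M
[PO4^3-] = 7.94 × 10^-2 × (105/251) = 3.322 x 10^-2 M
Zn3(PO4)2(s) ⇌ 3 Zn^2+(aq) + 2 PO4^3-(aq), so Q = [Zn^2+]^3[PO4^3-]^2
Q = (7.911 × 10^-4)^3(3.322 × 10^-2)^2 = 5.46 x 10^-13
Q > Ksp, so Zn3(PO4)2 will precipitate.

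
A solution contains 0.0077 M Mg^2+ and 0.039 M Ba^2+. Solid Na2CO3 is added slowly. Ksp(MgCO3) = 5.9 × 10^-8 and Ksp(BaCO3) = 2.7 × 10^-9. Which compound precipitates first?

BaCO3

Each salt begins to precipitate when Q = Ksp, i.e. when [CO3^2-] reaches its threshold.
For MgCO3: 5.9 × 10^-8 = 0.0077 × [CO3^2-]  ⇒  [CO3^2-] = 7.7 × 10^-6 M.
For BaCO3: 2.7 × 10^-9 = 0.039 × [CO3^2-]  ⇒  [CO3^2-] = 6.9 × 10^-8 M.
The salt with the lower threshold [CO3^2-] precipitates first: BaCO3.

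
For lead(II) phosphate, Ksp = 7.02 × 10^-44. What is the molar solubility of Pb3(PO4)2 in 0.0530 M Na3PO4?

Pb3(PO4)2(s) ⇌ 3 Pb^2+ + 2 PO4^3-
Ksp = [Pb^2+]^3[PO4^3-]^2
Let s = moles of Pb3(PO4)2 that dissolve per litre. [Pb^2+] = 3s, [PO4^3-] = 0.0530 + 2s ≈ 0.0530 (Ksp is small, so little additional dissolves).
Ksp ≈ (3s)^3 × (0.0530)^2
s = 9.75 × 10^-15 M
Check: 2s = 1.9 x 10^-14 ≪ 0.0530, so the approximation is valid.

9.75 × 10^-15 M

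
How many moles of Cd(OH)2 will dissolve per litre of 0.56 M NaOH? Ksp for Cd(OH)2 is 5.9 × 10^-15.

s = 1.9e-14 M

Cd(OH)2(s) <=> Cd^2+ + 2 OH^-
Ksp = [Cd^2+][OH^-]^2
Let s be the molar solubility in this solution. [Cd^2+] = s, [OH^-] = 0.56 + 2s ≈ 0.56 (Ksp is small, so little additional dissolves).
Ksp ≈ s × (0.56)^2
s = 1.9 × 10^-14 M
Check: 2s = 3.8 × 10^-14 ≪ 0.56, so the approximation is valid.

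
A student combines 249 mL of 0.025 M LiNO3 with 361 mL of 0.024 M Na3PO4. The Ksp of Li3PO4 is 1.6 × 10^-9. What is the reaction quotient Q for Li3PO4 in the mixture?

Q ≈ 1.5 x 10^-8

Total volume = 249 + 361 = 610 mL.
[Li^+] = 2.5 × 10^-2 × (249/610) = 1.02 x 10^-2 M
[PO4^3-] = 2.4 x 10^-2 × (361/610) = 1.42 × 10^-2 M
Li3PO4(s) ⇌ 3 Li^+(aq) + PO4^3-(aq), so Q = [Li^+]^3[PO4^3-]
Q = (1.02 × 10^-2)^3(1.42 × 10^-2) = 1.5 x 10^-8
Q > Ksp, so Li3PO4 will precipitate.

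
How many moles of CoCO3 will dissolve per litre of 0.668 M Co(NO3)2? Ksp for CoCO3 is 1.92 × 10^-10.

s ≈ 2.87 × 10^-10 M

CoCO3(s) ⇌ Co^2+ + CO3^2-
Ksp = [Co^2+][CO3^2-]
Let s = moles of CoCO3 that dissolve per litre. [Co^2+] = 0.668 + s ≈ 0.668, [CO3^2-] = s (common-ion effect: Co^2+ is already 0.668 M).
Ksp ≈ 0.668 × s
s = 2.87 × 10^-10 M
Check: s = 2.9 × 10^-10 ≪ 0.668, so the approximation is valid.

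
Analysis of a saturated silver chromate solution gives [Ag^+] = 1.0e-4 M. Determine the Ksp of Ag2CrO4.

Ag2CrO4(s) ⇌ 2 Ag^+ + CrO4^2-
Stoichiometry gives [CrO4^2-] = (1/2)[Ag^+] = 5.00 × 10^-5 M.
Ksp = [Ag^+]^2[CrO4^2-]
Ksp = (1.0 x 10^-4)^2 × 5.00 x 10^-5 = 5.0 × 10^-13

Ksp ≈ 5.0e-13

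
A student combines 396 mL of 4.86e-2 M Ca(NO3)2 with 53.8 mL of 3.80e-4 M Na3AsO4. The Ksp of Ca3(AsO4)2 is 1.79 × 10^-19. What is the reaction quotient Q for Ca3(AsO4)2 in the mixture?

Total volume = 396 + 53.8 = 449.8 mL.
[Ca^2+] = 4.86 x 10^-2 × (396/449.8) = 4.279 × 10^-2 M
[AsO4^3-] = 3.80 × 10^-4 × (53.8/449.8) = 4.545 × 10^-5 M
Ca3(AsO4)2(s) ⇌ 3 Ca^2+(aq) + 2 AsO4^3-(aq), so Q = [Ca^2+]^3[AsO4^3-]^2
Q = (4.279 × 10^-2)^3(4.545 × 10^-5)^2 = 1.62 x 10^-13
Q > Ksp, so Ca3(AsO4)2 will precipitate.

Q = 1.62 × 10^-13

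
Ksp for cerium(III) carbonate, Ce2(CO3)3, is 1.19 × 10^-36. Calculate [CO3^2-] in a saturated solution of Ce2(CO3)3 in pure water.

7.68 × 10^-8 M

Ce2(CO3)3(s) ⇌ 2 Ce^3+(aq) + 3 CO3^2-(aq)
Ksp = [Ce^3+]^2[CO3^2-]^3
With molar solubility s: [Ce^3+] = 2s, [CO3^2-] = 3s.
So Ksp = (2s)^2 × (3s)^3 = 108s^5
Solving, s = (1.19 × 10^-36/108)^(1/5) = 2.561 × 10^-8 M
[CO3^2-] = 3s = 7.68 × 10^-8 M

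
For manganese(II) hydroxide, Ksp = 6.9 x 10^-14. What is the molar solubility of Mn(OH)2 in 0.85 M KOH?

s ≈ 9.6e-14 M

Mn(OH)2(s) ⇌ Mn^2+ + 2 OH^-
Ksp = [Mn^2+][OH^-]^2
Let s = moles of Mn(OH)2 that dissolve per litre. [Mn^2+] = s, [OH^-] = 0.85 + 2s ≈ 0.85 (Ksp is small, so little additional dissolves).
Ksp ≈ s × (0.85)^2
s = 9.6 × 10^-14 M
Check: 2s = 1.9 x 10^-13 ≪ 0.85, so the approximation is valid.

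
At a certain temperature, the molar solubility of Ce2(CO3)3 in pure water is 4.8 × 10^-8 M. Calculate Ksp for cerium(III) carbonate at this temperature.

Ksp ≈ 2.8e-35

Ce2(CO3)3(s) ⇌ 2 Ce^3+(aq) + 3 CO3^2-(aq)
If s mol/L of Ce2(CO3)3 dissolves, [Ce^3+] = 2s and [CO3^2-] = 3s.
Ksp = [Ce^3+]^2[CO3^2-]^3
Substituting: Ksp = (2s)^2(3s)^3 = 108s^5
With s = 4.8 x 10^-8: Ksp = 2.8 x 10^-35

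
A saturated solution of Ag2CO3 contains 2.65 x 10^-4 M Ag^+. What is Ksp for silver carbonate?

Ksp ≈ 9.30e-12

Ag2CO3(s) ⇌ 2 Ag^+ + CO3^2-
Stoichiometry gives [CO3^2-] = (1/2)[Ag^+] = 1.325 × 10^-4 M.
Ksp = [Ag^+]^2[CO3^2-]
Ksp = (2.65 × 10^-4)^2 × 1.325 x 10^-4 = 9.30 × 10^-12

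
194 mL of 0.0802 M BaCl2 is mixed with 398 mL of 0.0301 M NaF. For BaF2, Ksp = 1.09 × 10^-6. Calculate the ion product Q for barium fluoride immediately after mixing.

1.08 × 10^-5

Total volume = 194 + 398 = 592 mL.
[Ba^2+] = 8.02 × 10^-2 × (194/592) = 2.628 × 10^-2 M
[F^-] = 3.01 × 10^-2 × (398/592) = 2.024 × 10^-2 M
BaF2(s) <=> Ba^2+ + 2 F^-, so Q = [Ba^2+][F^-]^2
Q = (2.628 × 10^-2)(2.024 × 10^-2)^2 = 1.08 × 10^-5
Q > Ksp, so BaF2 will precipitate.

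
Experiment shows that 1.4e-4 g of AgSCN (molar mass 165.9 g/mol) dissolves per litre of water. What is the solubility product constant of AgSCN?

Molar solubility s = (1.4 x 10^-4 g/L) / (165.9 g/mol) = 8.44 × 10^-7 M.
AgSCN(s) ⇌ Ag^+ + SCN^-
If s mol/L of AgSCN dissolves, [Ag^+] = s and [SCN^-] = s.
Ksp = [Ag^+][SCN^-]
Ksp = (s)(s) = s^2
With s = 8.44 × 10^-7: Ksp = 7.1 × 10^-13

Ksp ≈ 7.1 × 10^-13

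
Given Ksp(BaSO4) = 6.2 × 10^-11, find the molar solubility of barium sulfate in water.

BaSO4(s) ⇌ Ba^2+ + SO4^2-
Ksp = [Ba^2+][SO4^2-]
If s mol/L of BaSO4 dissolves, [Ba^2+] = s and [SO4^2-] = s.
Ksp = s^2
s = (6.2 × 10^-11)^(1/2) = 7.9 x 10^-6 M

7.9e-6 M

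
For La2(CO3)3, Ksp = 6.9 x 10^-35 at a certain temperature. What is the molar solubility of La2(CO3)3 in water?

La2(CO3)3(s) ⇌ 2 La^3+(aq) + 3 CO3^2-(aq)
Ksp = [La^3+]^2[CO3^2-]^3
With molar solubility s: [La^3+] = 2s, [CO3^2-] = 3s.
Ksp = (2s)^2(3s)^3 = 108s^5
s^5 = 6.9 x 10^-35 / 108, so s = 5.8 x 10^-8 M

5.8e-8 M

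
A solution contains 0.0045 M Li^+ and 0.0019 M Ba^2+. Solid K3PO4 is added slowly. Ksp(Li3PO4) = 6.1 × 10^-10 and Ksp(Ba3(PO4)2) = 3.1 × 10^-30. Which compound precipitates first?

Ba3(PO4)2

Precipitation of each salt starts when its ion product equals its Ksp.
For Li3PO4: 6.1 × 10^-10 = (0.0045)^3 × [PO4^3-]  ⇒  [PO4^3-] = 6.7 × 10^-3 M.
For Ba3(PO4)2: 3.1 × 10^-30 = (0.0019)^3 × [PO4^3-]^2  ⇒  [PO4^3-] = 2.1 x 10^-11 M.
The salt with the lower threshold [PO4^3-] precipitates first: Ba3(PO4)2.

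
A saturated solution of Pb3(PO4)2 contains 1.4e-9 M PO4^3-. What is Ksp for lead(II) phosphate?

1.8 × 10^-44

Pb3(PO4)2(s) ⇌ 3 Pb^2+(aq) + 2 PO4^3-(aq)
Stoichiometry gives [Pb^2+] = (3/2)[PO4^3-] = 2.10 x 10^-9 M.
Ksp = [Pb^2+]^3[PO4^3-]^2
Ksp = (2.10 × 10^-9)^3 × (1.4 × 10^-9)^2 = 1.8 × 10^-44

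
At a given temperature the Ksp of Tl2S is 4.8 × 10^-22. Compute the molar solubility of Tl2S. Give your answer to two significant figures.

Tl2S(s) ⇌ 2 Tl^+(aq) + S^2-(aq)
Ksp = [Tl^+]^2[S^2-]
Let s = molar solubility. Then [Tl^+] = 2s and [S^2-] = s.
So Ksp = (2s)^2 × s = 4s^3
s^3 = 4.8 × 10^-22 / 4, so s = 4.9 x 10^-8 M

4.9 x 10^-8 M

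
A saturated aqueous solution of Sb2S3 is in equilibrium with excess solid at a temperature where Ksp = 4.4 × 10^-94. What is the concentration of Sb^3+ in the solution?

1.7 × 10^-19 M

Sb2S3(s) ⇌ 2 Sb^3+ + 3 S^2-
Ksp = [Sb^3+]^2[S^2-]^3
For each mole of Sb2S3 that dissolves: [Sb^3+] = 2s, [S^2-] = 3s.
So Ksp = (2s)^2 × (3s)^3 = 108s^5
s^5 = 4.4 × 10^-94 / 108, so s = 8.36 × 10^-20 M
[Sb^3+] = 2s = 1.7 x 10^-19 M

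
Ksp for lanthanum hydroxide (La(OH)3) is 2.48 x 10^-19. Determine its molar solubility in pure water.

La(OH)3(s) ⇌ La^3+ + 3 OH^-
Ksp = [La^3+][OH^-]^3
For each mole of La(OH)3 that dissolves: [La^3+] = s, [OH^-] = 3s.
Ksp = s(3s)^3 = 27s^4
Solving, s = (2.48 x 10^-19/27)^(1/4) = 9.79 × 10^-6 M

s ≈ 9.79 × 10^-6 M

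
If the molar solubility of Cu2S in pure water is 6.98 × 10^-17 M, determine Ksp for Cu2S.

Cu2S(s) <=> 2 Cu^+(aq) + S^2-(aq)
For each mole of Cu2S that dissolves: [Cu^+] = 2s, [S^2-] = s.
Ksp = [Cu^+]^2[S^2-]
Substituting: Ksp = (2s)^2s = 4s^3
With s = 6.98 x 10^-17: Ksp = 1.36 × 10^-48

Ksp = 1.36e-48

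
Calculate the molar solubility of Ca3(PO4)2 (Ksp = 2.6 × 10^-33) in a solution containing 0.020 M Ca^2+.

Ca3(PO4)2(s) ⇌ 3 Ca^2+ + 2 PO4^3-
Ksp = [Ca^2+]^3[PO4^3-]^2
If s mol/L dissolves here, [Ca^2+] = 0.020 + 3s ≈ 0.020, [PO4^3-] = 2s (common-ion effect: Ca^2+ is already 0.020 M).
Ksp ≈ (0.020)^3 × (2s)^2
s = 9.0 × 10^-15 M
Check: 3s = 2.7 x 10^-14 ≪ 0.020, so the approximation is valid.

s = 9.0 × 10^-15 M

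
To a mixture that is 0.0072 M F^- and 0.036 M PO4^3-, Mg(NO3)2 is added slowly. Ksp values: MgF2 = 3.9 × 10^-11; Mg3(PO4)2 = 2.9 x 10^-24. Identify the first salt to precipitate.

Precipitation of each salt starts when its ion product equals its Ksp.
For MgF2: 3.9 × 10^-11 = (0.0072)^2 × [Mg^2+]  ⇒  [Mg^2+] = 7.5 × 10^-7 M.
For Mg3(PO4)2: 2.9 x 10^-24 = (0.036)^2 × [Mg^2+]^3  ⇒  [Mg^2+] = 1.3 × 10^-7 M.
The salt with the lower threshold [Mg^2+] precipitates first: Mg3(PO4)2.

Mg3(PO4)2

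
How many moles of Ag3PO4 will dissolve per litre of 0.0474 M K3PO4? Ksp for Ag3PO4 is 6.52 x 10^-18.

s ≈ 1.72 × 10^-6 M

Ag3PO4(s) ⇌ 3 Ag^+(aq) + PO4^3-(aq)
Ksp = [Ag^+]^3[PO4^3-]
If s mol/L dissolves here, [Ag^+] = 3s, [PO4^3-] = 0.0474 + s ≈ 0.0474 (Ksp is small, so little additional dissolves).
Ksp ≈ (3s)^3 × 0.0474
s = 1.72 × 10^-6 M
Check: s = 1.7 × 10^-6 ≪ 0.0474, so the approximation is valid.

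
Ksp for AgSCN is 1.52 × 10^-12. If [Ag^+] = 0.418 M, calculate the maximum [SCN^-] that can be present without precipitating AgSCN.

AgSCN(s) <=> Ag^+(aq) + SCN^-(aq)
Ksp = [Ag^+][SCN^-]
Precipitation begins when Q = Ksp. With [Ag^+] = 0.418 M:
1.52 × 10^-12 = (0.418) × [SCN^-]
[SCN^-] = (1.52 × 10^-12 / 4.18 x 10^-1) = 3.64 × 10^-12 M

3.64 x 10^-12 M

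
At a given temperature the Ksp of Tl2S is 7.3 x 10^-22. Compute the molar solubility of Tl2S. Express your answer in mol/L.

s = 5.7 × 10^-8 M

Tl2S(s) ⇌ 2 Tl^+(aq) + S^2-(aq)
Ksp = [Tl^+]^2[S^2-]
With molar solubility s: [Tl^+] = 2s, [S^2-] = s.
Ksp = (2s)^2s = 4s^3
Solving, s = (7.3 x 10^-22/4)^(1/3) = 5.7 × 10^-8 M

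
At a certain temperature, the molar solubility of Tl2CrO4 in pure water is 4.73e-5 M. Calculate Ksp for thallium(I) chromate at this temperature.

Ksp ≈ 4.23 × 10^-13

Tl2CrO4(s) ⇌ 2 Tl^+(aq) + CrO4^2-(aq)
With molar solubility s: [Tl^+] = 2s, [CrO4^2-] = s.
Ksp = [Tl^+]^2[CrO4^2-]
Substituting: Ksp = (2s)^2s = 4s^3
Ksp = 4 × (4.73 x 10^-5)^3 = 4.23 x 10^-13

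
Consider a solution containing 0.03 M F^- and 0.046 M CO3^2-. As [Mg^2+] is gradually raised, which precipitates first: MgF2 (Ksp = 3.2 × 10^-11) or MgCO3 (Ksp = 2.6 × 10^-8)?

Each salt begins to precipitate when Q = Ksp, i.e. when [Mg^2+] reaches its threshold.
For MgF2: 3.2 × 10^-11 = (0.03)^2 × [Mg^2+]  ⇒  [Mg^2+] = 3.6 x 10^-8 M.
For MgCO3: 2.6 × 10^-8 = 0.046 × [Mg^2+]  ⇒  [Mg^2+] = 5.7 × 10^-7 M.
The salt with the lower threshold [Mg^2+] precipitates first: MgF2.

MgF2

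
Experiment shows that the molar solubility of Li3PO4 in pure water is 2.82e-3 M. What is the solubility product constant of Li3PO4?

Ksp = 1.71 × 10^-9

Li3PO4(s) ⇌ 3 Li^+(aq) + PO4^3-(aq)
With molar solubility s: [Li^+] = 3s, [PO4^3-] = s.
Ksp = [Li^+]^3[PO4^3-]
So Ksp = (3s)^3 × s = 27s^4
With s = 2.82 x 10^-3: Ksp = 1.71 × 10^-9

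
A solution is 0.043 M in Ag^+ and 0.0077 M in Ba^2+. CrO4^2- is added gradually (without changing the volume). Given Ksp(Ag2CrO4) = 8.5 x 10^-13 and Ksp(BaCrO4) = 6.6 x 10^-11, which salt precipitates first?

Ag2CrO4

Each salt begins to precipitate when Q = Ksp, i.e. when [CrO4^2-] reaches its threshold.
For Ag2CrO4: 8.5 x 10^-13 = (0.043)^2 × [CrO4^2-]  ⇒  [CrO4^2-] = 4.6 × 10^-10 M.
For BaCrO4: 6.6 x 10^-11 = 0.0077 × [CrO4^2-]  ⇒  [CrO4^2-] = 8.6 x 10^-9 M.
The salt with the lower threshold [CrO4^2-] precipitates first: Ag2CrO4.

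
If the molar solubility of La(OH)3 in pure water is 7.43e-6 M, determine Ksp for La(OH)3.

La(OH)3(s) ⇌ La^3+(aq) + 3 OH^-(aq)
With molar solubility s: [La^3+] = s, [OH^-] = 3s.
Ksp = [La^3+][OH^-]^3
Substituting: Ksp = s(3s)^3 = 27s^4
Ksp = 27 × (7.43 × 10^-6)^4 = 8.23 × 10^-20

Ksp = 8.23e-20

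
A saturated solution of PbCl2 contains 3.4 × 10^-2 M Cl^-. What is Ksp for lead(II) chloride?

PbCl2(s) <=> Pb^2+ + 2 Cl^-
Stoichiometry gives [Pb^2+] = (1/2)[Cl^-] = 1.70 x 10^-2 M.
Ksp = [Pb^2+][Cl^-]^2
Ksp = 1.70 × 10^-2 × (3.4 × 10^-2)^2 = 2.0 × 10^-5

Ksp = 2.0 × 10^-5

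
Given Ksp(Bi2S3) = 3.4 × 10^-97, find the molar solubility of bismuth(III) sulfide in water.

Bi2S3(s) ⇌ 2 Bi^3+(aq) + 3 S^2-(aq)
Ksp = [Bi^3+]^2[S^2-]^3
With molar solubility s: [Bi^3+] = 2s, [S^2-] = 3s.
Ksp = (2s)^2(3s)^3 = 108s^5
Solving, s = (3.4 × 10^-97/108)^(1/5) = 2.0 × 10^-20 M

s ≈ 2.0e-20 M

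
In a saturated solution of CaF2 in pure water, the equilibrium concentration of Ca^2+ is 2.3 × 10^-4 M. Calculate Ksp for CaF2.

4.9e-11

CaF2(s) ⇌ Ca^2+(aq) + 2 F^-(aq)
Stoichiometry gives [F^-] = (2/1)[Ca^2+] = 4.60 x 10^-4 M.
Ksp = [Ca^2+][F^-]^2
Ksp = 2.3 × 10^-4 × (4.60 × 10^-4)^2 = 4.9 x 10^-11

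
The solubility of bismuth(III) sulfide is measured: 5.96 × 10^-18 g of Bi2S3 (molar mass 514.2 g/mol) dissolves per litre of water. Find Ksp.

Ksp = 2.26 x 10^-98

Molar solubility s = (5.96 × 10^-18 g/L) / (514.2 g/mol) = 1.159 × 10^-20 M.
Bi2S3(s) ⇌ 2 Bi^3+(aq) + 3 S^2-(aq)
Let s = molar solubility. Then [Bi^3+] = 2s and [S^2-] = 3s.
Ksp = [Bi^3+]^2[S^2-]^3
Ksp = (2s)^2(3s)^3 = 108s^5
With s = 1.159 × 10^-20: Ksp = 2.26 × 10^-98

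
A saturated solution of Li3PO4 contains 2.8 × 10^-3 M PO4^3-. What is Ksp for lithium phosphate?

Ksp = 1.7 x 10^-9

Li3PO4(s) <=> 3 Li^+ + PO4^3-
Stoichiometry gives [Li^+] = (3/1)[PO4^3-] = 8.40 x 10^-3 M.
Ksp = [Li^+]^3[PO4^3-]
Ksp = (8.40 × 10^-3)^3 × 2.8 × 10^-3 = 1.7 x 10^-9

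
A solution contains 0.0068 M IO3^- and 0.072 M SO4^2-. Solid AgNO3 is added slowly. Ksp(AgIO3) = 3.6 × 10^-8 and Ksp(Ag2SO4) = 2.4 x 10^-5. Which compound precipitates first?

AgIO3

Precipitation of each salt starts when its ion product equals its Ksp.
For AgIO3: 3.6 × 10^-8 = 0.0068 × [Ag^+]  ⇒  [Ag^+] = 5.3 × 10^-6 M.
For Ag2SO4: 2.4 x 10^-5 = 0.072 × [Ag^+]^2  ⇒  [Ag^+] = 1.8 × 10^-2 M.
The salt with the lower threshold [Ag^+] precipitates first: AgIO3.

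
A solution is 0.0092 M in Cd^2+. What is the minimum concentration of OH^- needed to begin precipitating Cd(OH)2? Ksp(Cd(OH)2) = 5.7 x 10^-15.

Cd(OH)2(s) ⇌ Cd^2+ + 2 OH^-
Ksp = [Cd^2+][OH^-]^2
Precipitation begins when Q = Ksp. With [Cd^2+] = 0.0092 M:
5.7 x 10^-15 = (0.0092) × [OH^-]^2
[OH^-] = (5.7 x 10^-15 / 9.2 × 10^-3)^(1/2) = 7.9 × 10^-7 M

[OH^-] = 7.9e-7 M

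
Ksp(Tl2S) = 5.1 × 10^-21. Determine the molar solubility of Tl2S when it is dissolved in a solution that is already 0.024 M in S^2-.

Tl2S(s) ⇌ 2 Tl^+ + S^2-
Ksp = [Tl^+]^2[S^2-]
If s mol/L dissolves here, [Tl^+] = 2s, [S^2-] = 0.024 + s ≈ 0.024 (since the S^2- already present dominates).
Ksp ≈ (2s)^2 × 0.024
s = 2.3 × 10^-10 M
Check: s = 2.3 × 10^-10 ≪ 0.024, so the approximation is valid.

s ≈ 2.3e-10 M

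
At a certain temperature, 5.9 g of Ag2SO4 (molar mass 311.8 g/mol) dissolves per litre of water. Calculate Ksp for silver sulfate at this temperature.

Ksp ≈ 2.7 × 10^-5

Molar solubility s = (5.9 g/L) / (311.8 g/mol) = 1.89 × 10^-2 M.
Ag2SO4(s) <=> 2 Ag^+(aq) + SO4^2-(aq)
If s mol/L of Ag2SO4 dissolves, [Ag^+] = 2s and [SO4^2-] = s.
Ksp = [Ag^+]^2[SO4^2-]
So Ksp = (2s)^2 × s = 4s^3
With s = 1.89 × 10^-2: Ksp = 2.7 × 10^-5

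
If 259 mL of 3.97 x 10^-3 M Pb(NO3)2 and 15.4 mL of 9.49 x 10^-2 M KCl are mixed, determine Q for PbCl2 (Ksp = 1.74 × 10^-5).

Q = 1.06 × 10^-7

Total volume = 259 + 15.4 = 274.4 mL.
[Pb^2+] = 3.97 × 10^-3 × (259/274.4) = 3.747 × 10^-3 M
[Cl^-] = 9.49 x 10^-2 × (15.4/274.4) = 5.326 × 10^-3 M
PbCl2(s) ⇌ Pb^2+(aq) + 2 Cl^-(aq), so Q = [Pb^2+][Cl^-]^2
Q = (3.747 x 10^-3)(5.326 x 10^-3)^2 = 1.06 × 10^-7
Q < Ksp, so no precipitate of PbCl2 forms.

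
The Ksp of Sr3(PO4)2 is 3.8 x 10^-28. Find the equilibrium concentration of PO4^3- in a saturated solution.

Sr3(PO4)2(s) <=> 3 Sr^2+(aq) + 2 PO4^3-(aq)
Ksp = [Sr^2+]^3[PO4^3-]^2
With molar solubility s: [Sr^2+] = 3s, [PO4^3-] = 2s.
So Ksp = (3s)^3 × (2s)^2 = 108s^5
s^5 = 3.8 x 10^-28 / 108, so s = 1.29 × 10^-6 M
[PO4^3-] = 2s = 2.6 x 10^-6 M

2.6 x 10^-6 M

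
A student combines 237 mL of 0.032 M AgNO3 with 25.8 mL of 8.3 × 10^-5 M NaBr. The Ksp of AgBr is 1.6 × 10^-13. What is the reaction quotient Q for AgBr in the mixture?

Total volume = 237 + 25.8 = 262.8 mL.
[Ag^+] = 3.2 × 10^-2 × (237/262.8) = 2.89 × 10^-2 M
[Br^-] = 8.3 × 10^-5 × (25.8/262.8) = 8.15 × 10^-6 M
AgBr(s) ⇌ Ag^+ + Br^-, so Q = [Ag^+][Br^-]
Q = (2.89 × 10^-2)(8.15 × 10^-6) = 2.4 x 10^-7
Q > Ksp, so AgBr will precipitate.

Q ≈ 2.4 × 10^-7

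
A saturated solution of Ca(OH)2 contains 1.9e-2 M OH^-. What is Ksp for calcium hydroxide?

3.4 x 10^-6

Ca(OH)2(s) ⇌ Ca^2+(aq) + 2 OH^-(aq)
Stoichiometry gives [Ca^2+] = (1/2)[OH^-] = 9.50 × 10^-3 M.
Ksp = [Ca^2+][OH^-]^2
Ksp = 9.50 × 10^-3 × (1.9 × 10^-2)^2 = 3.4 x 10^-6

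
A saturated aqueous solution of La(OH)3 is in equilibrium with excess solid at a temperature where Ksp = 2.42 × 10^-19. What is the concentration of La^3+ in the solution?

[La^3+] ≈ 9.73 × 10^-6 M

La(OH)3(s) ⇌ La^3+(aq) + 3 OH^-(aq)
Ksp = [La^3+][OH^-]^3
For each mole of La(OH)3 that dissolves: [La^3+] = s, [OH^-] = 3s.
Ksp = s(3s)^3 = 27s^4
s^4 = 2.42 × 10^-19 / 27, so s = 9.730 × 10^-6 M
[La^3+] = s = 9.73 × 10^-6 M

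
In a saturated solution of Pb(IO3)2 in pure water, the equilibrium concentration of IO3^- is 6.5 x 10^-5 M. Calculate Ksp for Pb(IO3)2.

Ksp = 1.4 × 10^-13

Pb(IO3)2(s) <=> Pb^2+(aq) + 2 IO3^-(aq)
Stoichiometry gives [Pb^2+] = (1/2)[IO3^-] = 3.25 × 10^-5 M.
Ksp = [Pb^2+][IO3^-]^2
Ksp = 3.25 × 10^-5 × (6.5 × 10^-5)^2 = 1.4 × 10^-13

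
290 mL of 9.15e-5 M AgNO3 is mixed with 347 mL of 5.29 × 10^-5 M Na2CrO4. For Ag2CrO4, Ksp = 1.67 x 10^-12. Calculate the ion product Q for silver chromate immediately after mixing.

Total volume = 290 + 347 = 637 mL.
[Ag^+] = 9.15 × 10^-5 × (290/637) = 4.166 x 10^-5 M
[CrO4^2-] = 5.29 x 10^-5 × (347/637) = 2.882 × 10^-5 M
Ag2CrO4(s) ⇌ 2 Ag^+(aq) + CrO4^2-(aq), so Q = [Ag^+]^2[CrO4^2-]
Q = (4.166 × 10^-5)^2(2.882 × 10^-5) = 5.00 × 10^-14
Q < Ksp, so no precipitate of Ag2CrO4 forms.

5.00 × 10^-14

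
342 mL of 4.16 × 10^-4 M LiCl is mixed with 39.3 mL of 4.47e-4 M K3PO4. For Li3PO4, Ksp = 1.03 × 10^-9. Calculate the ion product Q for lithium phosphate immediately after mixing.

Q = 2.39 x 10^-15

Total volume = 342 + 39.3 = 381.3 mL.
[Li^+] = 4.16 x 10^-4 × (342/381.3) = 3.731 × 10^-4 M
[PO4^3-] = 4.47 x 10^-4 × (39.3/381.3) = 4.607 × 10^-5 M
Li3PO4(s) ⇌ 3 Li^+ + PO4^3-, so Q = [Li^+]^3[PO4^3-]
Q = (3.731 x 10^-4)^3(4.607 x 10^-5) = 2.39 × 10^-15
Q < Ksp, so no precipitate of Li3PO4 forms.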